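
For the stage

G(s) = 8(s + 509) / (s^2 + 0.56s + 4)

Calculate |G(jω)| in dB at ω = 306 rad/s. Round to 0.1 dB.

At s = jω = j306:
zero (s+509): 509 + j306 → |·| = √(509²+306²) = √352717 ≈ 593.9, ∠ = arctan(306/509) ≈ 31.01°
quadratic: (j306)² + 0.56·j306 + 4 = -93632 + j171.36 → |·| ≈ 93632, ∠ ≈ 179.90°
|G| = 8 · 593.9 / 93632 ≈ 0.050743
Gain = 20 log₁₀(0.050743) ≈ -25.89 dB

-25.9 dB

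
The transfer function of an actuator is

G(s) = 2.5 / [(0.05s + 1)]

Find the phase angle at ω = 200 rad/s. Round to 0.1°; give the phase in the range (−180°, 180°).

At ω = 200 rad/s:
pole (1 + j200·0.05) = 1 + j10 → |·| ≈ 10.05, ∠ ≈ 84.29°
∠G = (0°) − (84.29°) = -84.29°

-84.3°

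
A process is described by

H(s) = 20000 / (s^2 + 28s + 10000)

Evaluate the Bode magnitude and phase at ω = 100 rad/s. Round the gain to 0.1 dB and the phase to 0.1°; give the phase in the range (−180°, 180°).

17.1 dB, -90.0°

At s = jω = j100:
quadratic: (j100)² + 28·j100 + 10000 = 0 + j2800 → |·| ≈ 2800, ∠ ≈ 90.00°
|H| = 20000 / 2800 ≈ 7.1429
Gain = 20 log₁₀(7.1429) ≈ 17.08 dB
∠H = 0.00° − 90.00° = -90.00°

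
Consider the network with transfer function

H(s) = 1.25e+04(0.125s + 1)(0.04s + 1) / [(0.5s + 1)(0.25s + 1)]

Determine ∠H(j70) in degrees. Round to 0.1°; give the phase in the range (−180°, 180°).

At ω = 70 rad/s:
zero (1 + j70·0.125) = 1 + j8.75 → |·| ≈ 8.807, ∠ ≈ 83.48°
zero (1 + j70·0.04) = 1 + j2.8 → |·| ≈ 2.9732, ∠ ≈ 70.35°
pole (1 + j70·0.5) = 1 + j35 → |·| ≈ 35.014, ∠ ≈ 88.36°
pole (1 + j70·0.25) = 1 + j17.5 → |·| ≈ 17.529, ∠ ≈ 86.73°
∠H = (83.48° + 70.35°) − (88.36° + 86.73°) = -21.26°

-21.3°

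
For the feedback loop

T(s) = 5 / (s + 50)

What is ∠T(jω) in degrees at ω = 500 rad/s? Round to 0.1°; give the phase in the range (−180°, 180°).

-84.3°

At s = jω = j500:
pole (s+50): 50 + j500 → |·| = √(50²+500²) = √252500 ≈ 502.49, ∠ = arctan(500/50) ≈ 84.29°
∠T = 0.00° − 84.29° = -84.29°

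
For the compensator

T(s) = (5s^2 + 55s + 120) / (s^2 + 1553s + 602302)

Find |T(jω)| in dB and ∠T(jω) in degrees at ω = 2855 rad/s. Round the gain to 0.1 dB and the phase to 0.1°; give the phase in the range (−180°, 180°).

13.4 dB, 30.2°

Substitute s = j2855:
Numerator: 5(j2855)^2 + 55(j2855) + 120 = -40755005 + j157025
Denominator: (j2855)^2 + 1553(j2855) + 602302 = -7548723 + j4433815
|N| = √(40755005² + 157025²) ≈ 4.0755e+07, ∠N ≈ 179.78°
|D| = √(7548723² + 4433815²) ≈ 8.7545e+06, ∠D ≈ 149.57°
|T| = 4.0755e+07 / 8.7545e+06 ≈ 4.6553
Gain = 20 log₁₀(4.6553) ≈ 13.36 dB
∠T = 179.78° − 149.57° = 30.21°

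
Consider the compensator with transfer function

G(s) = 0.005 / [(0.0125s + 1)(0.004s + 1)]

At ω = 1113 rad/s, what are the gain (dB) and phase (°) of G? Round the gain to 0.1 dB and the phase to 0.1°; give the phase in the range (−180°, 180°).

-82.1 dB, -163.2°

At ω = 1113 rad/s:
pole (1 + j1113·0.0125) = 1 + j13.9125 → |·| ≈ 13.948, ∠ ≈ 85.89°
pole (1 + j1113·0.004) = 1 + j4.452 → |·| ≈ 4.5629, ∠ ≈ 77.34°
|G| = 0.005 · 1 / (13.948 · 4.5629) ≈ 7.8563e-05
Gain = 20 log₁₀(7.8563e-05) ≈ -82.10 dB
∠G = (0°) − (85.89° + 77.34°) = -163.23°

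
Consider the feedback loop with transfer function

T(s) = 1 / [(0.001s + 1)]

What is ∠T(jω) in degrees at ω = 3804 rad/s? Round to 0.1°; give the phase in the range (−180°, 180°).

-75.3°

At ω = 3804 rad/s:
pole (1 + j3804·0.001) = 1 + j3.804 → |·| ≈ 3.9332, ∠ ≈ 75.27°
∠T = (0°) − (75.27°) = -75.27°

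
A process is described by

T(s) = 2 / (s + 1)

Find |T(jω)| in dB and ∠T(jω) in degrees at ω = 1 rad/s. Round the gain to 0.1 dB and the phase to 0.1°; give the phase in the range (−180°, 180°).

3.0 dB, -45.0°

At s = jω = j1:
pole (s+1): 1 + j1 → |·| = √(1²+1²) = √2 ≈ 1.4142, ∠ = arctan(1/1) ≈ 45.00°
|T| = 2 / 1.4142 ≈ 1.4142
Gain = 20 log₁₀(1.4142) ≈ 3.01 dB
∠T = 0.00° − 45.00° = -45.00°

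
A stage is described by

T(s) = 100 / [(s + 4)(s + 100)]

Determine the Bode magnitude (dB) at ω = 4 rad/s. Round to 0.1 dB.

At s = jω = j4:
pole (s+4): 4 + j4 → |·| = √(4²+4²) = √32 ≈ 5.6569, ∠ = arctan(4/4) ≈ 45.00°
pole (s+100): 100 + j4 → |·| = √(100²+4²) = √10016 ≈ 100.08, ∠ = arctan(4/100) ≈ 2.29°
|T| = 100 / 566.14 ≈ 0.17663
Gain = 20 log₁₀(0.17663) ≈ -15.06 dB

-15.1 dB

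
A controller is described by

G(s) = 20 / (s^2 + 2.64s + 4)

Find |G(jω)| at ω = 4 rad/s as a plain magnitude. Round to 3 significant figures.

1.25

At s = jω = j4:
quadratic: (j4)² + 2.64·j4 + 4 = -12 + j10.56 → |·| ≈ 15.985, ∠ ≈ 138.65°
|G| = 20 / 15.985 ≈ 1.2512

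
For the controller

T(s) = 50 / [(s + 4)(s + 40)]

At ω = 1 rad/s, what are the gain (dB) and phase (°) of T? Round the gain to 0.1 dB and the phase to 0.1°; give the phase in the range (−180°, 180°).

-10.4 dB, -15.5°

At s = jω = j1:
pole (s+4): 4 + j1 → |·| = √(4²+1²) = √17 ≈ 4.1231, ∠ = arctan(1/4) ≈ 14.04°
pole (s+40): 40 + j1 → |·| = √(40²+1²) = √1601 ≈ 40.012, ∠ = arctan(1/40) ≈ 1.43°
|T| = 50 / 164.97 ≈ 0.30309
Gain = 20 log₁₀(0.30309) ≈ -10.37 dB
∠T = 0.00° − 15.47° = -15.47°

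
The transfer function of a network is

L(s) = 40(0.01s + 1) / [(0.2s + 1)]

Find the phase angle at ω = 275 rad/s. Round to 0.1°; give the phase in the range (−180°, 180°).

-18.9°

At ω = 275 rad/s:
zero (1 + j275·0.01) = 1 + j2.75 → |·| ≈ 2.9262, ∠ ≈ 70.02°
pole (1 + j275·0.2) = 1 + j55 → |·| ≈ 55.009, ∠ ≈ 88.96°
∠L = (70.02°) − (88.96°) = -18.94°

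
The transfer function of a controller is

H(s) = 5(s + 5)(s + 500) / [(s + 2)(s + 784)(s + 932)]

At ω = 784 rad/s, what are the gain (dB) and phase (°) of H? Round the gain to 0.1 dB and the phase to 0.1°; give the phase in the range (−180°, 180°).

-49.3 dB, -27.8°

At s = jω = j784:
zero (s+5): 5 + j784 → |·| = √(5²+784²) = √614681 ≈ 784.02, ∠ = arctan(784/5) ≈ 89.63°
zero (s+500): 500 + j784 → |·| = √(500²+784²) = √864656 ≈ 929.87, ∠ = arctan(784/500) ≈ 57.47°
pole (s+2): 2 + j784 → |·| = √(2²+784²) = √614660 ≈ 784, ∠ = arctan(784/2) ≈ 89.85°
pole (s+784): 784 + j784 → |·| = √(784²+784²) = √1229312 ≈ 1108.7, ∠ = arctan(784/784) ≈ 45.00°
pole (s+932): 932 + j784 → |·| = √(932²+784²) = √1483280 ≈ 1217.9, ∠ = arctan(784/932) ≈ 40.07°
|H| = 5 · 7.2904e+05 / 1.0586e+09 ≈ 0.0034434
Gain = 20 log₁₀(0.0034434) ≈ -49.26 dB
∠H = 147.10° − 174.92° = -27.82°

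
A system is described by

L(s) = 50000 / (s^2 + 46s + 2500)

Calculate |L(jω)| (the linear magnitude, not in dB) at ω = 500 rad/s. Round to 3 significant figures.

0.201

At s = jω = j500:
quadratic: (j500)² + 46·j500 + 2500 = -247500 + j23000 → |·| ≈ 2.4857e+05, ∠ ≈ 174.69°
|L| = 50000 / 2.4857e+05 ≈ 0.20115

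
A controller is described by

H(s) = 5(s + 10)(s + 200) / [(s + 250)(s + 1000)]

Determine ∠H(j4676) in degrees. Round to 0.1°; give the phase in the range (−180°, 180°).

At s = jω = j4676:
zero (s+10): 10 + j4676 → |·| = √(10²+4676²) = √21865076 ≈ 4676, ∠ = arctan(4676/10) ≈ 89.88°
zero (s+200): 200 + j4676 → |·| = √(200²+4676²) = √21904976 ≈ 4680.3, ∠ = arctan(4676/200) ≈ 87.55°
pole (s+250): 250 + j4676 → |·| = √(250²+4676²) = √21927476 ≈ 4682.7, ∠ = arctan(4676/250) ≈ 86.94°
pole (s+1000): 1000 + j4676 → |·| = √(1000²+4676²) = √22864976 ≈ 4781.7, ∠ = arctan(4676/1000) ≈ 77.93°
∠H = 177.43° − 164.87° = 12.56°

12.6°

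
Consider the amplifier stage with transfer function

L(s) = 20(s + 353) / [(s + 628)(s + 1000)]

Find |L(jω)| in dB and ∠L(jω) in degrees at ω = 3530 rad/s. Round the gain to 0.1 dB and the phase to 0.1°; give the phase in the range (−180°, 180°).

At s = jω = j3530:
zero (s+353): 353 + j3530 → |·| = √(353²+3530²) = √12585509 ≈ 3547.6, ∠ = arctan(3530/353) ≈ 84.29°
pole (s+628): 628 + j3530 → |·| = √(628²+3530²) = √12855284 ≈ 3585.4, ∠ = arctan(3530/628) ≈ 79.91°
pole (s+1000): 1000 + j3530 → |·| = √(1000²+3530²) = √13460900 ≈ 3668.9, ∠ = arctan(3530/1000) ≈ 74.18°
|L| = 20 · 3547.6 / 1.3154e+07 ≈ 0.0053939
Gain = 20 log₁₀(0.0053939) ≈ -45.36 dB
∠L = 84.29° − 154.09° = -69.80°

-45.4 dB, -69.8°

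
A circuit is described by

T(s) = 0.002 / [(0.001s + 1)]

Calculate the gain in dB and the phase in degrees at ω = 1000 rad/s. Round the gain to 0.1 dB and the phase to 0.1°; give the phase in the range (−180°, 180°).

At ω = 1000 rad/s:
pole (1 + j1000·0.001) = 1 + j1 → |·| ≈ 1.4142, ∠ ≈ 45.00°
|T| = 0.002 · 1 / (1.4142) ≈ 0.0014142
Gain = 20 log₁₀(0.0014142) ≈ -56.99 dB
∠T = (0°) − (45.00°) = -45.00°

-57.0 dB, -45.0°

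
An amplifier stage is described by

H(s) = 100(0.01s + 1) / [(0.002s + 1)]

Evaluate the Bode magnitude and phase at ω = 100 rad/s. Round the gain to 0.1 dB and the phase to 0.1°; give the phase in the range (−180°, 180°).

At ω = 100 rad/s:
zero (1 + j100·0.01) = 1 + j1 → |·| ≈ 1.4142, ∠ ≈ 45.00°
pole (1 + j100·0.002) = 1 + j0.2 → |·| ≈ 1.0198, ∠ ≈ 11.31°
|H| = 100 · 1.4142 / (1.0198) ≈ 138.67
Gain = 20 log₁₀(138.67) ≈ 42.84 dB
∠H = (45.00°) − (11.31°) = 33.69°

42.8 dB, 33.7°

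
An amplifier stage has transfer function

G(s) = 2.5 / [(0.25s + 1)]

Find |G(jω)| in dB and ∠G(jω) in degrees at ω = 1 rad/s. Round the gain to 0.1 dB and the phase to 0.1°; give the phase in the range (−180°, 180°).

7.7 dB, -14.0°

At ω = 1 rad/s:
pole (1 + j1·0.25) = 1 + j0.25 → |·| ≈ 1.0308, ∠ ≈ 14.04°
|G| = 2.5 · 1 / (1.0308) ≈ 2.4253
Gain = 20 log₁₀(2.4253) ≈ 7.70 dB
∠G = (0°) − (14.04°) = -14.04°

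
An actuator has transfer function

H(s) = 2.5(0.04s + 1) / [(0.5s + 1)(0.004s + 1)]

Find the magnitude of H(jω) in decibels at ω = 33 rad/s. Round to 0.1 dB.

At ω = 33 rad/s:
zero (1 + j33·0.04) = 1 + j1.32 → |·| ≈ 1.656, ∠ ≈ 52.85°
pole (1 + j33·0.5) = 1 + j16.5 → |·| ≈ 16.53, ∠ ≈ 86.53°
pole (1 + j33·0.004) = 1 + j0.132 → |·| ≈ 1.0087, ∠ ≈ 7.52°
|H| = 2.5 · 1.656 / (16.53 · 1.0087) ≈ 0.24829
Gain = 20 log₁₀(0.24829) ≈ -12.10 dB

-12.1 dB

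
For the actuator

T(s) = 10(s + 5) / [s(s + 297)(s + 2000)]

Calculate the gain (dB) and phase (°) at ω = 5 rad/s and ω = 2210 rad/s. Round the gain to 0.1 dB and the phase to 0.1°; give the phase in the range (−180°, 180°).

At s = jω = j5:
zero (s+5): 5 + j5 → |·| = √(5²+5²) = √50 ≈ 7.0711, ∠ = arctan(5/5) ≈ 45.00°
pole (s+297): 297 + j5 → |·| = √(297²+5²) = √88234 ≈ 297.04, ∠ = arctan(5/297) ≈ 0.96°
pole (s+2000): 2000 + j5 → |·| = √(2000²+5²) = √4000025 ≈ 2000, ∠ = arctan(5/2000) ≈ 0.14°
pole at origin: |s| = 5, ∠ = 90.00° (in denominator)
|T| = 10 · 7.0711 / 2.9704e+06 ≈ 2.3805e-05
Gain = 20 log₁₀(2.3805e-05) ≈ -92.47 dB
∠T = 45.00° − 91.10° = -46.10°

At s = jω = j2210:
zero (s+5): 5 + j2210 → |·| = √(5²+2210²) = √4884125 ≈ 2210, ∠ = arctan(2210/5) ≈ 89.87°
pole (s+297): 297 + j2210 → |·| = √(297²+2210²) = √4972309 ≈ 2229.9, ∠ = arctan(2210/297) ≈ 82.35°
pole (s+2000): 2000 + j2210 → |·| = √(2000²+2210²) = √8884100 ≈ 2980.6, ∠ = arctan(2210/2000) ≈ 47.86°
pole at origin: |s| = 2210, ∠ = 90.00° (in denominator)
|T| = 10 · 2210 / 1.4689e+10 ≈ 1.5045e-06
Gain = 20 log₁₀(1.5045e-06) ≈ -116.45 dB
∠T = 89.87° − 220.21° = -130.34°

ω = 5: -92.5 dB, -46.1°; ω = 2210: -116.5 dB, -130.3°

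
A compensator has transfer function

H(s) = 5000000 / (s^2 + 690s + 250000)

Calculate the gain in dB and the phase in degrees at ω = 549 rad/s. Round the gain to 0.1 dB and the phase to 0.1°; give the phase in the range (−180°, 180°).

22.3 dB, -97.7°

At s = jω = j549:
quadratic: (j549)² + 690·j549 + 250000 = -51401 + j378810 → |·| ≈ 3.8228e+05, ∠ ≈ 97.73°
|H| = 5000000 / 3.8228e+05 ≈ 13.079
Gain = 20 log₁₀(13.079) ≈ 22.33 dB
∠H = 0.00° − 97.73° = -97.73°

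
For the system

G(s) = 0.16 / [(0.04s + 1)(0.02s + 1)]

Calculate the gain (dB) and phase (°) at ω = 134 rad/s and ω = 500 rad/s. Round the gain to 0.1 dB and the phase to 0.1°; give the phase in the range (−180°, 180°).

At ω = 134 rad/s:
pole (1 + j134·0.04) = 1 + j5.36 → |·| ≈ 5.4525, ∠ ≈ 79.43°
pole (1 + j134·0.02) = 1 + j2.68 → |·| ≈ 2.8605, ∠ ≈ 69.54°
|G| = 0.16 · 1 / (5.4525 · 2.8605) ≈ 0.010258
Gain = 20 log₁₀(0.010258) ≈ -39.78 dB
∠G = (0°) − (79.43° + 69.54°) = -148.97°

At ω = 500 rad/s:
pole (1 + j500·0.04) = 1 + j20 → |·| ≈ 20.025, ∠ ≈ 87.14°
pole (1 + j500·0.02) = 1 + j10 → |·| ≈ 10.05, ∠ ≈ 84.29°
|G| = 0.16 · 1 / (20.025 · 10.05) ≈ 0.00079503
Gain = 20 log₁₀(0.00079503) ≈ -61.99 dB
∠G = (0°) − (87.14° + 84.29°) = -171.43°

ω = 134: -39.8 dB, -149.0°; ω = 500: -62.0 dB, -171.4°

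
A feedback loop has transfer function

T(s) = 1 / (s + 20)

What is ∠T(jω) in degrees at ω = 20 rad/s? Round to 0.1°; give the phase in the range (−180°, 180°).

At s = jω = j20:
pole (s+20): 20 + j20 → |·| = √(20²+20²) = √800 ≈ 28.284, ∠ = arctan(20/20) ≈ 45.00°
∠T = 0.00° − 45.00° = -45.00°

-45.0°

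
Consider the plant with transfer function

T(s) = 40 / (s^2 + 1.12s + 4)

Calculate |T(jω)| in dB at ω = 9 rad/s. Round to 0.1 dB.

-5.8 dB

At s = jω = j9:
quadratic: (j9)² + 1.12·j9 + 4 = -77 + j10.08 → |·| ≈ 77.657, ∠ ≈ 172.54°
|T| = 40 / 77.657 ≈ 0.51509
Gain = 20 log₁₀(0.51509) ≈ -5.76 dB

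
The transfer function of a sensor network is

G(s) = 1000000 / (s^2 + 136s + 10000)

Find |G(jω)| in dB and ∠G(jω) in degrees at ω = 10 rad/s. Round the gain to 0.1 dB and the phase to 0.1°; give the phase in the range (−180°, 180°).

At s = jω = j10:
quadratic: (j10)² + 136·j10 + 10000 = 9900 + j1360 → |·| ≈ 9993, ∠ ≈ 7.82°
|G| = 1000000 / 9993 ≈ 100.07
Gain = 20 log₁₀(100.07) ≈ 40.01 dB
∠G = 0.00° − 7.82° = -7.82°

40.0 dB, -7.8°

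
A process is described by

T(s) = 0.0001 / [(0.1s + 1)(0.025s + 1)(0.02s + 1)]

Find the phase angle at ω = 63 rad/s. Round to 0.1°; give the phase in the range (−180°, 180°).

169.9°

At ω = 63 rad/s:
pole (1 + j63·0.1) = 1 + j6.3 → |·| ≈ 6.3789, ∠ ≈ 80.98°
pole (1 + j63·0.025) = 1 + j1.575 → |·| ≈ 1.8656, ∠ ≈ 57.59°
pole (1 + j63·0.02) = 1 + j1.26 → |·| ≈ 1.6086, ∠ ≈ 51.56°
∠T = (0°) − (80.98° + 57.59° + 51.56°) = -190.13° ≡ 169.87° (principal value)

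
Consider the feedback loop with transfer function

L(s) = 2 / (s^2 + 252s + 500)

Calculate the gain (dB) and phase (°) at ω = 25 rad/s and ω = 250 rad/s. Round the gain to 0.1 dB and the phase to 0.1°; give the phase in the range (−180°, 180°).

Substitute s = j25:
Numerator: 2 = 2 + j0
Denominator: (j25)^2 + 252(j25) + 500 = -125 + j6300
|N| = √(2² + 0²) ≈ 2, ∠N ≈ 0.00°
|D| = √(125² + 6300²) ≈ 6301.2, ∠D ≈ 91.14°
|L| = 2 / 6301.2 ≈ 0.0003174
Gain = 20 log₁₀(0.0003174) ≈ -69.97 dB
∠L = 0.00° − 91.14° = -91.14°

Substitute s = j250:
Numerator: 2 = 2 + j0
Denominator: (j250)^2 + 252(j250) + 500 = -62000 + j63000
|N| = √(2² + 0²) ≈ 2, ∠N ≈ 0.00°
|D| = √(62000² + 63000²) ≈ 88391, ∠D ≈ 134.54°
|L| = 2 / 88391 ≈ 2.2627e-05
Gain = 20 log₁₀(2.2627e-05) ≈ -92.91 dB
∠L = 0.00° − 134.54° = -134.54°

ω = 25: -70.0 dB, -91.1°; ω = 250: -92.9 dB, -134.5°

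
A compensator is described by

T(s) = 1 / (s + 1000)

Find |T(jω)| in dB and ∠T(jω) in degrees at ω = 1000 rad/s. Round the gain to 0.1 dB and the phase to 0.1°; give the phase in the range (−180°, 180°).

Substitute s = j1000:
Numerator: 1 = 1 + j0
Denominator: (j1000) + 1000 = 1000 + j1000
|N| = √(1² + 0²) ≈ 1, ∠N ≈ 0.00°
|D| = √(1000² + 1000²) ≈ 1414.2, ∠D ≈ 45.00°
|T| = 1 / 1414.2 ≈ 0.00070711
Gain = 20 log₁₀(0.00070711) ≈ -63.01 dB
∠T = 0.00° − 45.00° = -45.00°

-63.0 dB, -45.0°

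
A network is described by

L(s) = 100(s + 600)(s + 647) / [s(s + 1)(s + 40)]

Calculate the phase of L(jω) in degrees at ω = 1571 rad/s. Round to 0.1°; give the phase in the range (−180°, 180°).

At s = jω = j1571:
zero (s+600): 600 + j1571 → |·| = √(600²+1571²) = √2828041 ≈ 1681.7, ∠ = arctan(1571/600) ≈ 69.10°
zero (s+647): 647 + j1571 → |·| = √(647²+1571²) = √2886650 ≈ 1699, ∠ = arctan(1571/647) ≈ 67.62°
pole (s+1): 1 + j1571 → |·| = √(1²+1571²) = √2468042 ≈ 1571, ∠ = arctan(1571/1) ≈ 89.96°
pole (s+40): 40 + j1571 → |·| = √(40²+1571²) = √2469641 ≈ 1571.5, ∠ = arctan(1571/40) ≈ 88.54°
pole at origin: |s| = 1571, ∠ = 90.00° (in denominator)
∠L = 136.72° − 268.50° = -131.78°

-131.8°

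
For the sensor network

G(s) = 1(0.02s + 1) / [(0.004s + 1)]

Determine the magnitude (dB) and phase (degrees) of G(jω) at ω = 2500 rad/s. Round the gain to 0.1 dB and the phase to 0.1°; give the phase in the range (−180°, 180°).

At ω = 2500 rad/s:
zero (1 + j2500·0.02) = 1 + j50 → |·| ≈ 50.01, ∠ ≈ 88.85°
pole (1 + j2500·0.004) = 1 + j10 → |·| ≈ 10.05, ∠ ≈ 84.29°
|G| = 1 · 50.01 / (10.05) ≈ 4.9761
Gain = 20 log₁₀(4.9761) ≈ 13.94 dB
∠G = (88.85°) − (84.29°) = 4.56°

13.9 dB, 4.6°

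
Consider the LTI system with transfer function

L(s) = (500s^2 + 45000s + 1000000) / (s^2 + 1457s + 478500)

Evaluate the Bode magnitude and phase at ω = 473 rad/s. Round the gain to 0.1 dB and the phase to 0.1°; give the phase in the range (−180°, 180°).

Substitute s = j473:
Numerator: 500(j473)^2 + 45000(j473) + 1000000 = -110864500 + j21285000
Denominator: (j473)^2 + 1457(j473) + 478500 = 254771 + j689161
|N| = √(110864500² + 21285000²) ≈ 1.1289e+08, ∠N ≈ 169.13°
|D| = √(254771² + 689161²) ≈ 7.3475e+05, ∠D ≈ 69.71°
|L| = 1.1289e+08 / 7.3475e+05 ≈ 153.64
Gain = 20 log₁₀(153.64) ≈ 43.73 dB
∠L = 169.13° − 69.71° = 99.42°

43.7 dB, 99.4°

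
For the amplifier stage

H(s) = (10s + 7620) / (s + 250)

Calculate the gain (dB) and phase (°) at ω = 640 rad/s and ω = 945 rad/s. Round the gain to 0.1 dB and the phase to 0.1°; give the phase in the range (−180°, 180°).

Substitute s = j640:
Numerator: 10(j640) + 7620 = 7620 + j6400
Denominator: (j640) + 250 = 250 + j640
|N| = √(7620² + 6400²) ≈ 9951.1, ∠N ≈ 40.03°
|D| = √(250² + 640²) ≈ 687.1, ∠D ≈ 68.66°
|H| = 9951.1 / 687.1 ≈ 14.483
Gain = 20 log₁₀(14.483) ≈ 23.22 dB
∠H = 40.03° − 68.66° = -28.63°

Substitute s = j945:
Numerator: 10(j945) + 7620 = 7620 + j9450
Denominator: (j945) + 250 = 250 + j945
|N| = √(7620² + 9450²) ≈ 12139, ∠N ≈ 51.12°
|D| = √(250² + 945²) ≈ 977.51, ∠D ≈ 75.18°
|H| = 12139 / 977.51 ≈ 12.418
Gain = 20 log₁₀(12.418) ≈ 21.88 dB
∠H = 51.12° − 75.18° = -24.06°

ω = 640: 23.2 dB, -28.6°; ω = 945: 21.9 dB, -24.1°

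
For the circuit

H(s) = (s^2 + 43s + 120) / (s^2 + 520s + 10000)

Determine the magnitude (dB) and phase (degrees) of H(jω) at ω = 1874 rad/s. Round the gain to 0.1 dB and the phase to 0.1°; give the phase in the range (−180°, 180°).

Substitute s = j1874:
Numerator: (j1874)^2 + 43(j1874) + 120 = -3511756 + j80582
Denominator: (j1874)^2 + 520(j1874) + 10000 = -3501876 + j974480
|N| = √(3511756² + 80582²) ≈ 3.5127e+06, ∠N ≈ 178.69°
|D| = √(3501876² + 974480²) ≈ 3.6349e+06, ∠D ≈ 164.45°
|H| = 3.5127e+06 / 3.6349e+06 ≈ 0.96638
Gain = 20 log₁₀(0.96638) ≈ -0.30 dB
∠H = 178.69° − 164.45° = 14.24°

-0.3 dB, 14.2°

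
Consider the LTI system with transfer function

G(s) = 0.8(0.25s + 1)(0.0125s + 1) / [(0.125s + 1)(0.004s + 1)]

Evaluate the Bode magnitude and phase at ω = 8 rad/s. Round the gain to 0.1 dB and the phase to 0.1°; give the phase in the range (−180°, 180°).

At ω = 8 rad/s:
zero (1 + j8·0.25) = 1 + j2 → |·| ≈ 2.2361, ∠ ≈ 63.43°
zero (1 + j8·0.0125) = 1 + j0.1 → |·| ≈ 1.005, ∠ ≈ 5.71°
pole (1 + j8·0.125) = 1 + j1 → |·| ≈ 1.4142, ∠ ≈ 45.00°
pole (1 + j8·0.004) = 1 + j0.032 → |·| ≈ 1.0005, ∠ ≈ 1.83°
|G| = 0.8 · 2.2361 · 1.005 / (1.4142 · 1.0005) ≈ 1.2706
Gain = 20 log₁₀(1.2706) ≈ 2.08 dB
∠G = (63.43° + 5.71°) − (45.00° + 1.83°) = 22.31°

2.1 dB, 22.3°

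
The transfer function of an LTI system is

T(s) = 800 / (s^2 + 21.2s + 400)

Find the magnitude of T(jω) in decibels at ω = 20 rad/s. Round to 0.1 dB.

5.5 dB

At s = jω = j20:
quadratic: (j20)² + 21.2·j20 + 400 = 0 + j424 → |·| ≈ 424, ∠ ≈ 90.00°
|T| = 800 / 424 ≈ 1.8868
Gain = 20 log₁₀(1.8868) ≈ 5.51 dB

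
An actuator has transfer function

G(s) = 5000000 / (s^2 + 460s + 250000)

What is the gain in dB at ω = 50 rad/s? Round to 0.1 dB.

At s = jω = j50:
quadratic: (j50)² + 460·j50 + 250000 = 247500 + j23000 → |·| ≈ 2.4857e+05, ∠ ≈ 5.31°
|G| = 5000000 / 2.4857e+05 ≈ 20.115
Gain = 20 log₁₀(20.115) ≈ 26.07 dB

26.1 dB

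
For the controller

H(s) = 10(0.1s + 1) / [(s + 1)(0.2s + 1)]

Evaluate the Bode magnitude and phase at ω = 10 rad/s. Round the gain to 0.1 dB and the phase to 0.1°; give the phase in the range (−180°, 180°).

At ω = 10 rad/s:
zero (1 + j10·0.1) = 1 + j1 → |·| ≈ 1.4142, ∠ ≈ 45.00°
pole (1 + j10·1) = 1 + j10 → |·| ≈ 10.05, ∠ ≈ 84.29°
pole (1 + j10·0.2) = 1 + j2 → |·| ≈ 2.2361, ∠ ≈ 63.43°
|H| = 10 · 1.4142 / (10.05 · 2.2361) ≈ 0.62929
Gain = 20 log₁₀(0.62929) ≈ -4.02 dB
∠H = (45.00°) − (84.29° + 63.43°) = -102.72°

-4.0 dB, -102.7°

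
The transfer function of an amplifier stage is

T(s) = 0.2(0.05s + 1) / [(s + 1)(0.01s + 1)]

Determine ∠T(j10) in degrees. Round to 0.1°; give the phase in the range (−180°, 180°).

At ω = 10 rad/s:
zero (1 + j10·0.05) = 1 + j0.5 → |·| ≈ 1.118, ∠ ≈ 26.57°
pole (1 + j10·1) = 1 + j10 → |·| ≈ 10.05, ∠ ≈ 84.29°
pole (1 + j10·0.01) = 1 + j0.1 → |·| ≈ 1.005, ∠ ≈ 5.71°
∠T = (26.57°) − (84.29° + 5.71°) = -63.43°

-63.4°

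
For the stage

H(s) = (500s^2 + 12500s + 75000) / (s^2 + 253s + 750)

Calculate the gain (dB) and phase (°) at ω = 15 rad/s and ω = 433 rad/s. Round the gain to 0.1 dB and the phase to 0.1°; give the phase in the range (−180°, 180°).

ω = 15: 34.0 dB, 19.2°; ω = 433: 52.7 dB, 27.1°

Substitute s = j15:
Numerator: 500(j15)^2 + 12500(j15) + 75000 = -37500 + j187500
Denominator: (j15)^2 + 253(j15) + 750 = 525 + j3795
|N| = √(37500² + 187500²) ≈ 1.9121e+05, ∠N ≈ 101.31°
|D| = √(525² + 3795²) ≈ 3831.1, ∠D ≈ 82.12°
|H| = 1.9121e+05 / 3831.1 ≈ 49.91
Gain = 20 log₁₀(49.91) ≈ 33.96 dB
∠H = 101.31° − 82.12° = 19.19°

Substitute s = j433:
Numerator: 500(j433)^2 + 12500(j433) + 75000 = -93669500 + j5412500
Denominator: (j433)^2 + 253(j433) + 750 = -186739 + j109549
|N| = √(93669500² + 5412500²) ≈ 9.3826e+07, ∠N ≈ 176.69°
|D| = √(186739² + 109549²) ≈ 2.165e+05, ∠D ≈ 149.60°
|H| = 9.3826e+07 / 2.165e+05 ≈ 433.38
Gain = 20 log₁₀(433.38) ≈ 52.74 dB
∠H = 176.69° − 149.60° = 27.09°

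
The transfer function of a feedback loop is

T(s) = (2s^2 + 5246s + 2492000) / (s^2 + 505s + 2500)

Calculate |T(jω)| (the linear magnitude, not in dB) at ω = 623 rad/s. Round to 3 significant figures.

Substitute s = j623:
Numerator: 2(j623)^2 + 5246(j623) + 2492000 = 1715742 + j3268258
Denominator: (j623)^2 + 505(j623) + 2500 = -385629 + j314615
|N| = √(1715742² + 3268258²) ≈ 3.6912e+06, ∠N ≈ 62.30°
|D| = √(385629² + 314615²) ≈ 4.9769e+05, ∠D ≈ 140.79°
|T| = 3.6912e+06 / 4.9769e+05 ≈ 7.4167

7.42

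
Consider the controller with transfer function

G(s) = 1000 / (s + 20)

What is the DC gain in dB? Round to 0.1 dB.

G(0) = 1000 / (20) = 50
20 log₁₀(50) ≈ 33.98 dB

34.0 dB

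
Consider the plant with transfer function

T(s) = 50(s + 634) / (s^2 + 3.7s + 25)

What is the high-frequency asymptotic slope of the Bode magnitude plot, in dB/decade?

Each pole contributes −20 dB/decade at high frequency; each zero contributes +20 dB/decade.
Net: 1 zero(s) − 2 pole(s) → -20 dB/decade.

-20 dB/decade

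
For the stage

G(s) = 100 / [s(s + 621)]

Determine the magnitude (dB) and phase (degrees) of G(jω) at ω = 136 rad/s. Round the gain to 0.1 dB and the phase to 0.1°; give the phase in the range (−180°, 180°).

-58.7 dB, -102.4°

At s = jω = j136:
pole (s+621): 621 + j136 → |·| = √(621²+136²) = √404137 ≈ 635.72, ∠ = arctan(136/621) ≈ 12.35°
pole at origin: |s| = 136, ∠ = 90.00° (in denominator)
|G| = 100 / 86458 ≈ 0.0011566
Gain = 20 log₁₀(0.0011566) ≈ -58.74 dB
∠G = 0.00° − 102.35° = -102.35°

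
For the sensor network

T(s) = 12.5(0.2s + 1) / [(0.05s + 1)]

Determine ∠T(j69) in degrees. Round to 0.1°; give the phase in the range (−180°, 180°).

At ω = 69 rad/s:
zero (1 + j69·0.2) = 1 + j13.8 → |·| ≈ 13.836, ∠ ≈ 85.86°
pole (1 + j69·0.05) = 1 + j3.45 → |·| ≈ 3.592, ∠ ≈ 73.84°
∠T = (85.86°) − (73.84°) = 12.02°

12.0°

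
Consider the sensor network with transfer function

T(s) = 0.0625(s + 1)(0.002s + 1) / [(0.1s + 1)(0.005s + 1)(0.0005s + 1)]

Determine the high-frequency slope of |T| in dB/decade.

-20 dB/decade

Each pole contributes −20 dB/decade at high frequency; each zero contributes +20 dB/decade.
Net: 2 zero(s) − 3 pole(s) → -20 dB/decade.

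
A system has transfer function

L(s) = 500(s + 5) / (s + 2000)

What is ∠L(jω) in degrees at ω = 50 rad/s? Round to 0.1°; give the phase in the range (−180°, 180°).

82.9°

At s = jω = j50:
zero (s+5): 5 + j50 → |·| = √(5²+50²) = √2525 ≈ 50.249, ∠ = arctan(50/5) ≈ 84.29°
pole (s+2000): 2000 + j50 → |·| = √(2000²+50²) = √4002500 ≈ 2000.6, ∠ = arctan(50/2000) ≈ 1.43°
∠L = 84.29° − 1.43° = 82.86°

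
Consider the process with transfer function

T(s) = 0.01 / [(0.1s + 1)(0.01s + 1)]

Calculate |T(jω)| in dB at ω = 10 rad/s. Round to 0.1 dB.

At ω = 10 rad/s:
pole (1 + j10·0.1) = 1 + j1 → |·| ≈ 1.4142, ∠ ≈ 45.00°
pole (1 + j10·0.01) = 1 + j0.1 → |·| ≈ 1.005, ∠ ≈ 5.71°
|T| = 0.01 · 1 / (1.4142 · 1.005) ≈ 0.007036
Gain = 20 log₁₀(0.007036) ≈ -43.05 dB

-43.1 dB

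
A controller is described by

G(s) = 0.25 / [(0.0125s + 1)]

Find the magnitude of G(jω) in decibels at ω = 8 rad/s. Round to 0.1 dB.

At ω = 8 rad/s:
pole (1 + j8·0.0125) = 1 + j0.1 → |·| ≈ 1.005, ∠ ≈ 5.71°
|G| = 0.25 · 1 / (1.005) ≈ 0.24876
Gain = 20 log₁₀(0.24876) ≈ -12.08 dB

-12.1 dB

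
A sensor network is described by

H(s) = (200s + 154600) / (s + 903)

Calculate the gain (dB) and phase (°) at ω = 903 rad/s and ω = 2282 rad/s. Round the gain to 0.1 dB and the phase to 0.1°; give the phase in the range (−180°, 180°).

Substitute s = j903:
Numerator: 200(j903) + 154600 = 154600 + j180600
Denominator: (j903) + 903 = 903 + j903
|N| = √(154600² + 180600²) ≈ 2.3773e+05, ∠N ≈ 49.44°
|D| = √(903² + 903²) ≈ 1277, ∠D ≈ 45.00°
|H| = 2.3773e+05 / 1277 ≈ 186.16
Gain = 20 log₁₀(186.16) ≈ 45.40 dB
∠H = 49.44° − 45.00° = 4.44°

Substitute s = j2282:
Numerator: 200(j2282) + 154600 = 154600 + j456400
Denominator: (j2282) + 903 = 903 + j2282
|N| = √(154600² + 456400²) ≈ 4.8187e+05, ∠N ≈ 71.29°
|D| = √(903² + 2282²) ≈ 2454.2, ∠D ≈ 68.41°
|H| = 4.8187e+05 / 2454.2 ≈ 196.35
Gain = 20 log₁₀(196.35) ≈ 45.86 dB
∠H = 71.29° − 68.41° = 2.88°

ω = 903: 45.4 dB, 4.4°; ω = 2282: 45.9 dB, 2.9°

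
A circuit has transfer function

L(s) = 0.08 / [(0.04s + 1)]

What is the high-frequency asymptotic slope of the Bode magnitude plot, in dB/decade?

Each pole contributes −20 dB/decade at high frequency; each zero contributes +20 dB/decade.
Net: 0 zero(s) − 1 pole(s) → -20 dB/decade.

-20 dB/decade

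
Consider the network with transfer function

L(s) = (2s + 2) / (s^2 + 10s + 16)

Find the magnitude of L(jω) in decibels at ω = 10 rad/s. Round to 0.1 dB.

-16.3 dB

Substitute s = j10:
Numerator: 2(j10) + 2 = 2 + j20
Denominator: (j10)^2 + 10(j10) + 16 = -84 + j100
|N| = √(2² + 20²) ≈ 20.1, ∠N ≈ 84.29°
|D| = √(84² + 100²) ≈ 130.6, ∠D ≈ 130.03°
|L| = 20.1 / 130.6 ≈ 0.15391
Gain = 20 log₁₀(0.15391) ≈ -16.25 dB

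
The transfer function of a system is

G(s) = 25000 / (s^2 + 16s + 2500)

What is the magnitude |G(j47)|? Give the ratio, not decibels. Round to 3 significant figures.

31.0

At s = jω = j47:
quadratic: (j47)² + 16·j47 + 2500 = 291 + j752 → |·| ≈ 806.34, ∠ ≈ 68.85°
|G| = 25000 / 806.34 ≈ 31.004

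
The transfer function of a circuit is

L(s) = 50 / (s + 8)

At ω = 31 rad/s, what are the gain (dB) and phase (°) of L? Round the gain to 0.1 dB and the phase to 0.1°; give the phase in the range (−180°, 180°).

At s = jω = j31:
pole (s+8): 8 + j31 → |·| = √(8²+31²) = √1025 ≈ 32.016, ∠ = arctan(31/8) ≈ 75.53°
|L| = 50 / 32.016 ≈ 1.5617
Gain = 20 log₁₀(1.5617) ≈ 3.87 dB
∠L = 0.00° − 75.53° = -75.53°

3.9 dB, -75.5°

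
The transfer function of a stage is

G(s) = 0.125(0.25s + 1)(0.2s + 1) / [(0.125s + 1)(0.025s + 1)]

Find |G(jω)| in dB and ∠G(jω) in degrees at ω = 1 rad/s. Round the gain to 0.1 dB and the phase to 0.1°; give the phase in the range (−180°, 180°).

-17.7 dB, 16.8°

At ω = 1 rad/s:
zero (1 + j1·0.25) = 1 + j0.25 → |·| ≈ 1.0308, ∠ ≈ 14.04°
zero (1 + j1·0.2) = 1 + j0.2 → |·| ≈ 1.0198, ∠ ≈ 11.31°
pole (1 + j1·0.125) = 1 + j0.125 → |·| ≈ 1.0078, ∠ ≈ 7.13°
pole (1 + j1·0.025) = 1 + j0.025 → |·| ≈ 1.0003, ∠ ≈ 1.43°
|G| = 0.125 · 1.0308 · 1.0198 / (1.0078 · 1.0003) ≈ 0.13035
Gain = 20 log₁₀(0.13035) ≈ -17.70 dB
∠G = (14.04° + 11.31°) − (7.13° + 1.43°) = 16.79°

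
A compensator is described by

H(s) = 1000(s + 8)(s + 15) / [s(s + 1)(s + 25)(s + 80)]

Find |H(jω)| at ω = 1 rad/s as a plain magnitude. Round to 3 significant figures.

At s = jω = j1:
zero (s+8): 8 + j1 → |·| = √(8²+1²) = √65 ≈ 8.0623, ∠ = arctan(1/8) ≈ 7.13°
zero (s+15): 15 + j1 → |·| = √(15²+1²) = √226 ≈ 15.033, ∠ = arctan(1/15) ≈ 3.81°
pole (s+1): 1 + j1 → |·| = √(1²+1²) = √2 ≈ 1.4142, ∠ = arctan(1/1) ≈ 45.00°
pole (s+25): 25 + j1 → |·| = √(25²+1²) = √626 ≈ 25.02, ∠ = arctan(1/25) ≈ 2.29°
pole (s+80): 80 + j1 → |·| = √(80²+1²) = √6401 ≈ 80.006, ∠ = arctan(1/80) ≈ 0.72°
pole at origin: |s| = 1, ∠ = 90.00° (in denominator)
|H| = 1000 · 121.2 / 2830.9 ≈ 42.813

42.8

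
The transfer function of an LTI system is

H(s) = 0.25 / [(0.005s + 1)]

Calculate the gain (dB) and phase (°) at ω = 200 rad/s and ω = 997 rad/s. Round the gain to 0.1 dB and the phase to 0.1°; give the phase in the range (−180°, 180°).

ω = 200: -15.1 dB, -45.0°; ω = 997: -26.2 dB, -78.7°

At ω = 200 rad/s:
pole (1 + j200·0.005) = 1 + j1 → |·| ≈ 1.4142, ∠ ≈ 45.00°
|H| = 0.25 · 1 / (1.4142) ≈ 0.17678
Gain = 20 log₁₀(0.17678) ≈ -15.05 dB
∠H = (0°) − (45.00°) = -45.00°

At ω = 997 rad/s:
pole (1 + j997·0.005) = 1 + j4.985 → |·| ≈ 5.0843, ∠ ≈ 78.66°
|H| = 0.25 · 1 / (5.0843) ≈ 0.049171
Gain = 20 log₁₀(0.049171) ≈ -26.17 dB
∠H = (0°) − (78.66°) = -78.66°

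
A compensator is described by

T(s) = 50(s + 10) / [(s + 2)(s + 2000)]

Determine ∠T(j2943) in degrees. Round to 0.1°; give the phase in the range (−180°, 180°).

-56.0°

At s = jω = j2943:
zero (s+10): 10 + j2943 → |·| = √(10²+2943²) = √8661349 ≈ 2943, ∠ = arctan(2943/10) ≈ 89.81°
pole (s+2): 2 + j2943 → |·| = √(2²+2943²) = √8661253 ≈ 2943, ∠ = arctan(2943/2) ≈ 89.96°
pole (s+2000): 2000 + j2943 → |·| = √(2000²+2943²) = √12661249 ≈ 3558.3, ∠ = arctan(2943/2000) ≈ 55.80°
∠T = 89.81° − 145.76° = -55.95°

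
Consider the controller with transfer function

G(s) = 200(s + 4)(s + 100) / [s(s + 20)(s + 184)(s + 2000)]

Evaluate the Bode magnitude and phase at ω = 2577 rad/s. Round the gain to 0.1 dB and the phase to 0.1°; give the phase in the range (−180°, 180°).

At s = jω = j2577:
zero (s+4): 4 + j2577 → |·| = √(4²+2577²) = √6640945 ≈ 2577, ∠ = arctan(2577/4) ≈ 89.91°
zero (s+100): 100 + j2577 → |·| = √(100²+2577²) = √6650929 ≈ 2578.9, ∠ = arctan(2577/100) ≈ 87.78°
pole (s+20): 20 + j2577 → |·| = √(20²+2577²) = √6641329 ≈ 2577.1, ∠ = arctan(2577/20) ≈ 89.56°
pole (s+184): 184 + j2577 → |·| = √(184²+2577²) = √6674785 ≈ 2583.6, ∠ = arctan(2577/184) ≈ 85.92°
pole (s+2000): 2000 + j2577 → |·| = √(2000²+2577²) = √10640929 ≈ 3262, ∠ = arctan(2577/2000) ≈ 52.19°
pole at origin: |s| = 2577, ∠ = 90.00° (in denominator)
|G| = 200 · 6.6458e+06 / 5.597e+13 ≈ 2.3748e-05
Gain = 20 log₁₀(2.3748e-05) ≈ -92.49 dB
∠G = 177.69° − 317.67° = -139.98°

-92.5 dB, -140.0°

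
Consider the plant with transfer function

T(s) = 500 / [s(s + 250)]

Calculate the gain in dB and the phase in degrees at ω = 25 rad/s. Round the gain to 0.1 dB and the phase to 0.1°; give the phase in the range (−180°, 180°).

-22.0 dB, -95.7°

At s = jω = j25:
pole (s+250): 250 + j25 → |·| = √(250²+25²) = √63125 ≈ 251.25, ∠ = arctan(25/250) ≈ 5.71°
pole at origin: |s| = 25, ∠ = 90.00° (in denominator)
|T| = 500 / 6281.2 ≈ 0.079603
Gain = 20 log₁₀(0.079603) ≈ -21.98 dB
∠T = 0.00° − 95.71° = -95.71°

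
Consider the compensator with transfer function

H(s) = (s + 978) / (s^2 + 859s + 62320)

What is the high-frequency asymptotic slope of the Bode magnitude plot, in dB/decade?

Each pole contributes −20 dB/decade at high frequency; each zero contributes +20 dB/decade.
Net: 1 zero(s) − 2 pole(s) → -20 dB/decade.

-20 dB/decade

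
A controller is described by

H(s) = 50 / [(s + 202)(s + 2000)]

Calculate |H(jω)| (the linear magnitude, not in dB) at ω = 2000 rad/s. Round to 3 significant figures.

At s = jω = j2000:
pole (s+202): 202 + j2000 → |·| = √(202²+2000²) = √4040804 ≈ 2010.2, ∠ = arctan(2000/202) ≈ 84.23°
pole (s+2000): 2000 + j2000 → |·| = √(2000²+2000²) = √8000000 ≈ 2828.4, ∠ = arctan(2000/2000) ≈ 45.00°
|H| = 50 / 5.6856e+06 ≈ 8.7941e-06

8.79e-06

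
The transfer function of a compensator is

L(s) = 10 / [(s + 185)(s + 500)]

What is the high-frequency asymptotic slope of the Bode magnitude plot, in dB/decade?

Each pole contributes −20 dB/decade at high frequency; each zero contributes +20 dB/decade.
Net: 0 zero(s) − 2 pole(s) → -40 dB/decade.

-40 dB/decade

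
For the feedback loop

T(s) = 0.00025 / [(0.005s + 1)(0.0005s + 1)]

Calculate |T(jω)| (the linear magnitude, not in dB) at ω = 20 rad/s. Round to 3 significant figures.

0.000249

At ω = 20 rad/s:
pole (1 + j20·0.005) = 1 + j0.1 → |·| ≈ 1.005, ∠ ≈ 5.71°
pole (1 + j20·0.0005) = 1 + j0.01 → |·| ≈ 1, ∠ ≈ 0.57°
|T| = 0.00025 · 1 / (1.005 · 1) ≈ 0.00024876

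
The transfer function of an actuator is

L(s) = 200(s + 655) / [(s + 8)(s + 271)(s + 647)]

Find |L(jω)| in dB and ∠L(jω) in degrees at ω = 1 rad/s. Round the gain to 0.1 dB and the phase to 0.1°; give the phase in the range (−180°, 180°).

At s = jω = j1:
zero (s+655): 655 + j1 → |·| = √(655²+1²) = √429026 ≈ 655, ∠ = arctan(1/655) ≈ 0.09°
pole (s+8): 8 + j1 → |·| = √(8²+1²) = √65 ≈ 8.0623, ∠ = arctan(1/8) ≈ 7.13°
pole (s+271): 271 + j1 → |·| = √(271²+1²) = √73442 ≈ 271, ∠ = arctan(1/271) ≈ 0.21°
pole (s+647): 647 + j1 → |·| = √(647²+1²) = √418610 ≈ 647, ∠ = arctan(1/647) ≈ 0.09°
|L| = 200 · 655 / 1.4136e+06 ≈ 0.092671
Gain = 20 log₁₀(0.092671) ≈ -20.66 dB
∠L = 0.09° − 7.43° = -7.34°

-20.7 dB, -7.3°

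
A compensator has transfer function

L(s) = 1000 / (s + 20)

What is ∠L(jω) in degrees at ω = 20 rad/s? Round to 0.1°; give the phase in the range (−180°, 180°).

-45.0°

At s = jω = j20:
pole (s+20): 20 + j20 → |·| = √(20²+20²) = √800 ≈ 28.284, ∠ = arctan(20/20) ≈ 45.00°
∠L = 0.00° − 45.00° = -45.00°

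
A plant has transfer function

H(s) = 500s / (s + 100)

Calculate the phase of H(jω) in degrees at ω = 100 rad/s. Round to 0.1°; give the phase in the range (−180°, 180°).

At s = jω = j100:
zero at origin: s = j100 → |·| = 100, ∠ = 90.00°
pole (s+100): 100 + j100 → |·| = √(100²+100²) = √20000 ≈ 141.42, ∠ = arctan(100/100) ≈ 45.00°
∠H = 90.00° − 45.00° = 45.00°

45.0°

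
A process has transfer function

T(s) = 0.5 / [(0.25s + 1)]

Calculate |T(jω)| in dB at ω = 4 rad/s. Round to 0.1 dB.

At ω = 4 rad/s:
pole (1 + j4·0.25) = 1 + j1 → |·| ≈ 1.4142, ∠ ≈ 45.00°
|T| = 0.5 · 1 / (1.4142) ≈ 0.35356
Gain = 20 log₁₀(0.35356) ≈ -9.03 dB

-9.0 dB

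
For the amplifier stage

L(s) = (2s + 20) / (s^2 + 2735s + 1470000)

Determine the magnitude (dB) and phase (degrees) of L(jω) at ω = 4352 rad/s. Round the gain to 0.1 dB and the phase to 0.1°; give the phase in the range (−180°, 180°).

-67.7 dB, -55.9°

Substitute s = j4352:
Numerator: 2(j4352) + 20 = 20 + j8704
Denominator: (j4352)^2 + 2735(j4352) + 1470000 = -17469904 + j11902720
|N| = √(20² + 8704²) ≈ 8704, ∠N ≈ 89.87°
|D| = √(17469904² + 11902720²) ≈ 2.1139e+07, ∠D ≈ 145.73°
|L| = 8704 / 2.1139e+07 ≈ 0.00041175
Gain = 20 log₁₀(0.00041175) ≈ -67.71 dB
∠L = 89.87° − 145.73° = -55.86°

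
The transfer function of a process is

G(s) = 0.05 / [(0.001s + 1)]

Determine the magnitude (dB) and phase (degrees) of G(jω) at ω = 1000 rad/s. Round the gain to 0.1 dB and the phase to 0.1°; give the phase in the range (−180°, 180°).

-29.0 dB, -45.0°

At ω = 1000 rad/s:
pole (1 + j1000·0.001) = 1 + j1 → |·| ≈ 1.4142, ∠ ≈ 45.00°
|G| = 0.05 · 1 / (1.4142) ≈ 0.035356
Gain = 20 log₁₀(0.035356) ≈ -29.03 dB
∠G = (0°) − (45.00°) = -45.00°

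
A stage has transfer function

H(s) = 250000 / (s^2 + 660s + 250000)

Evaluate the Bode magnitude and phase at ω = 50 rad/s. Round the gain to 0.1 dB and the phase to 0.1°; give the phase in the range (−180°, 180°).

0.0 dB, -7.6°

At s = jω = j50:
quadratic: (j50)² + 660·j50 + 250000 = 247500 + j33000 → |·| ≈ 2.4969e+05, ∠ ≈ 7.59°
|H| = 250000 / 2.4969e+05 ≈ 1.0012
Gain = 20 log₁₀(1.0012) ≈ 0.01 dB
∠H = 0.00° − 7.59° = -7.59°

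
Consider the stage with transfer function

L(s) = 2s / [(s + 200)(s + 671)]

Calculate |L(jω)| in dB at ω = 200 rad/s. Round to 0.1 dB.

At s = jω = j200:
zero at origin: s = j200 → |·| = 200, ∠ = 90.00°
pole (s+200): 200 + j200 → |·| = √(200²+200²) = √80000 ≈ 282.84, ∠ = arctan(200/200) ≈ 45.00°
pole (s+671): 671 + j200 → |·| = √(671²+200²) = √490241 ≈ 700.17, ∠ = arctan(200/671) ≈ 16.60°
|L| = 2 · 200 / 1.9804e+05 ≈ 0.0020198
Gain = 20 log₁₀(0.0020198) ≈ -53.89 dB

-53.9 dB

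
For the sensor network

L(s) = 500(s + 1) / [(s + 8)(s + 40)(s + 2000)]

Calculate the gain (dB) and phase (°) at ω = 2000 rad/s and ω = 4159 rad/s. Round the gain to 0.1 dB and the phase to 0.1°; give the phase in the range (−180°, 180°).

At s = jω = j2000:
zero (s+1): 1 + j2000 → |·| = √(1²+2000²) = √4000001 ≈ 2000, ∠ = arctan(2000/1) ≈ 89.97°
pole (s+8): 8 + j2000 → |·| = √(8²+2000²) = √4000064 ≈ 2000, ∠ = arctan(2000/8) ≈ 89.77°
pole (s+40): 40 + j2000 → |·| = √(40²+2000²) = √4001600 ≈ 2000.4, ∠ = arctan(2000/40) ≈ 88.85°
pole (s+2000): 2000 + j2000 → |·| = √(2000²+2000²) = √8000000 ≈ 2828.4, ∠ = arctan(2000/2000) ≈ 45.00°
|L| = 500 · 2000 / 1.1316e+10 ≈ 8.837e-05
Gain = 20 log₁₀(8.837e-05) ≈ -81.07 dB
∠L = 89.97° − 223.62° = -133.65°

At s = jω = j4159:
zero (s+1): 1 + j4159 → |·| = √(1²+4159²) = √17297282 ≈ 4159, ∠ = arctan(4159/1) ≈ 89.99°
pole (s+8): 8 + j4159 → |·| = √(8²+4159²) = √17297345 ≈ 4159, ∠ = arctan(4159/8) ≈ 89.89°
pole (s+40): 40 + j4159 → |·| = √(40²+4159²) = √17298881 ≈ 4159.2, ∠ = arctan(4159/40) ≈ 89.45°
pole (s+2000): 2000 + j4159 → |·| = √(2000²+4159²) = √21297281 ≈ 4614.9, ∠ = arctan(4159/2000) ≈ 64.32°
|L| = 500 · 4159 / 7.9829e+10 ≈ 2.6049e-05
Gain = 20 log₁₀(2.6049e-05) ≈ -91.68 dB
∠L = 89.99° − 243.66° = -153.67°

ω = 2000: -81.1 dB, -133.7°; ω = 4159: -91.7 dB, -153.7°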